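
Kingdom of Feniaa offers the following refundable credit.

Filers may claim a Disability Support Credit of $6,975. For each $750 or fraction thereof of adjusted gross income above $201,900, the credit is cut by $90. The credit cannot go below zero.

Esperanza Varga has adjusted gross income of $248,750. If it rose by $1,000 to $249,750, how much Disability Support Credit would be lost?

At $248,750 — income exceeds $201,900 by $46,850, which is 63 full-or-partial $750 increments; reduction = 63 × $90 = $5,670, leaving $1,305.
At $249,750 — income exceeds $201,900 by $47,850, which is 64 full-or-partial $750 increments; reduction = 64 × $90 = $5,760, leaving $1,215.
Lost: $1,305 − $1,215 = $90.

$90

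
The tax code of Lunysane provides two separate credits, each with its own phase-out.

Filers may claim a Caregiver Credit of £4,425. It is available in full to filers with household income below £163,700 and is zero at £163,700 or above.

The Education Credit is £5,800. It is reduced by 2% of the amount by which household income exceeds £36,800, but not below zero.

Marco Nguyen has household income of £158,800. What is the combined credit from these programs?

Caregiver Credit: £158,800 is below the £163,700 cutoff, so the full £4,425 applies.
Education Credit: 2% of the £122,000 excess over £36,800 is £2,440; credit = £5,800 − £2,440 = £3,360.
Total: £4,425 + £3,360 = £7,785.

£7,785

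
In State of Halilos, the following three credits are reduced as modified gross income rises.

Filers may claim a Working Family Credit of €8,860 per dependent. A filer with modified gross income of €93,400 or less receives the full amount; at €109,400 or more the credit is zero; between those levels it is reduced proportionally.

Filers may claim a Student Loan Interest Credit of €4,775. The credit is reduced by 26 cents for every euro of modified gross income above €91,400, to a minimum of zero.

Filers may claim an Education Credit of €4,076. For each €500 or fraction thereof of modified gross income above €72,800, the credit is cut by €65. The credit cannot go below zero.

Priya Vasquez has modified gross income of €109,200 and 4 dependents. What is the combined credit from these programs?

Working Family Credit: base = 4 × €8,860 = €35,440. €109,200 is €15,800 into a €16,000 phase-out range, leaving 200/16,000 of the credit: €35,440 × 200/16,000 = €443.
Student Loan Interest Credit: 26% of the €17,800 excess over €91,400 is €4,628; credit = €4,775 − €4,628 = €147.
Education Credit: income exceeds €72,800 by €36,400 → 73 increments × €65 = €4,745 ≥ base, so the credit is €0.
Total: €443 + €147 + €0 = €590.

€590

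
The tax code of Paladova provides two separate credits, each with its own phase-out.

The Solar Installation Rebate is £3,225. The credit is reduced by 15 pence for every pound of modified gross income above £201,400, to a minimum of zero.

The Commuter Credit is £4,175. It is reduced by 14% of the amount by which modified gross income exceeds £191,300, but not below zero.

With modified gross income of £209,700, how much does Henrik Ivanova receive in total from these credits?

£3,579

Solar Installation Rebate: 15% of the £8,300 excess over £201,400 is £1,245; credit = £3,225 − £1,245 = £1,980.
Commuter Credit: 14% of the £18,400 excess over £191,300 is £2,576; credit = £4,175 − £2,576 = £1,599.
Total: £1,980 + £1,599 = £3,579.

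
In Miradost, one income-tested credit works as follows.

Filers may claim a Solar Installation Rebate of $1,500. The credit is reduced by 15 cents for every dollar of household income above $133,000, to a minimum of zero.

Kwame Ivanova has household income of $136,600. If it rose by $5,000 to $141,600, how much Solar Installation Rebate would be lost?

$750

At $136,600 — 15% of the $3,600 excess over $133,000 is $540; credit = $1,500 − $540 = $960.
At $141,600 — 15% of the $8,600 excess over $133,000 is $1,290; credit = $1,500 − $1,290 = $210.
Lost: $960 − $210 = $750.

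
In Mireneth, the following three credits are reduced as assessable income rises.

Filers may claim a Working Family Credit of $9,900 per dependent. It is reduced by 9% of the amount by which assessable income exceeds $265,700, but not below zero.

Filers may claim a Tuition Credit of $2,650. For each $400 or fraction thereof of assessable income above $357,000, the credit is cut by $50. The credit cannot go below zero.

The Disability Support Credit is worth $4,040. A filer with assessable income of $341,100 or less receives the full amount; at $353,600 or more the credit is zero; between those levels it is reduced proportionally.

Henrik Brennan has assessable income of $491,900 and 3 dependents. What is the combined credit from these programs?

$9,342

Working Family Credit: base = 3 × $9,900 = $29,700. 9% of the $226,200 excess over $265,700 is $20,358; credit = $29,700 − $20,358 = $9,342.
Tuition Credit: income exceeds $357,000 by $134,900 → 338 increments × $50 = $16,900 ≥ base, so the credit is $0.
Disability Support Credit: $491,900 is at or above $353,600, so the credit is $0.
Total: $9,342 + $0 + $0 = $9,342.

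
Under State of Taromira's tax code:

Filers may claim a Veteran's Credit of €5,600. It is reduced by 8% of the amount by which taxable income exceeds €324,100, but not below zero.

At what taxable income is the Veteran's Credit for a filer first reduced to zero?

The credit falls by 8% of each euro above €324,100, so it reaches zero when the excess is €5,600 / 8% = €70,000: income = €324,100 + €70,000 = €394,100.

€394,100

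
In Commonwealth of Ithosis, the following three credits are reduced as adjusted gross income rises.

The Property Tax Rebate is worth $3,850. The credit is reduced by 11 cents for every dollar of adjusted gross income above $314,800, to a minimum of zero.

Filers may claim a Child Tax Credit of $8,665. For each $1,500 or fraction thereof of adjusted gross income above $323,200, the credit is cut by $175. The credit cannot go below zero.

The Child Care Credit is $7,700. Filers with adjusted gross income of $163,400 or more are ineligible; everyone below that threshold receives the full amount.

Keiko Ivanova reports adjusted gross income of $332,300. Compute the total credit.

Property Tax Rebate: 11% of the $17,500 excess over $314,800 is $1,925; credit = $3,850 − $1,925 = $1,925.
Child Tax Credit: income exceeds $323,200 by $9,100, which is 7 full-or-partial $1,500 increments; reduction = 7 × $175 = $1,225, leaving $7,440.
Child Care Credit: $332,300 meets or exceeds the $163,400 cutoff, so the credit is $0.
Total: $1,925 + $7,440 + $0 = $9,365.

$9,365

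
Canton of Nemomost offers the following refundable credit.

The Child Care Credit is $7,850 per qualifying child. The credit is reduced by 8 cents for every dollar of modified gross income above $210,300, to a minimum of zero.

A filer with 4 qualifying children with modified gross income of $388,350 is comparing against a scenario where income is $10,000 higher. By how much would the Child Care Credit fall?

$800

At $388,350 — base = 4 × $7,850 = $31,400. 8% of the $178,050 excess over $210,300 is $14,244; credit = $31,400 − $14,244 = $17,156.
At $398,350 — base = 4 × $7,850 = $31,400. 8% of the $188,050 excess over $210,300 is $15,044; credit = $31,400 − $15,044 = $16,356.
Lost: $17,156 − $16,356 = $800.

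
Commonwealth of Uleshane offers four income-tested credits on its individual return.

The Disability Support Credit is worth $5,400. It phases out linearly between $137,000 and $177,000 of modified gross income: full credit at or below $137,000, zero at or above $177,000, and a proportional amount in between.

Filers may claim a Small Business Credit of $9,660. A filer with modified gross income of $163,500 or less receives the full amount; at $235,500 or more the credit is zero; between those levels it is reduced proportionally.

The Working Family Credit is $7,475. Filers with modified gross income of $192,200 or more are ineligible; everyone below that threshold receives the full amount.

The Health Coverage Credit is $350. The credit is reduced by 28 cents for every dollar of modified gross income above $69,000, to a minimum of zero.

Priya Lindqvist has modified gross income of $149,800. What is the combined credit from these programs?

Disability Support Credit: $149,800 is $12,800 into a $40,000 phase-out range, leaving 27,200/40,000 of the credit: $5,400 × 27,200/40,000 = $3,672.
Small Business Credit: $149,800 is at or below the $163,500 threshold, so the full $9,660 applies.
Working Family Credit: $149,800 is below the $192,200 cutoff, so the full $7,475 applies.
Health Coverage Credit: 28% of the $80,800 excess over $69,000 is $22,624 ≥ base, so the credit is $0.
Total: $3,672 + $9,660 + $7,475 + $0 = $20,807.

$20,807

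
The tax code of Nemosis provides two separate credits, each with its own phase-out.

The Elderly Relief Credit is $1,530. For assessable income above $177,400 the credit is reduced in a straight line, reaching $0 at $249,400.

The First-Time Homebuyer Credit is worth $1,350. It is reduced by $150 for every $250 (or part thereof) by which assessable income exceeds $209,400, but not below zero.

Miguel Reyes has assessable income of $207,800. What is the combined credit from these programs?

$2,234

Elderly Relief Credit: $207,800 is $30,400 into a $72,000 phase-out range, leaving 41,600/72,000 of the credit: $1,530 × 41,600/72,000 = $884.
First-Time Homebuyer Credit: $207,800 is at or below the $209,400 threshold, so the full $1,350 applies.
Total: $884 + $1,350 = $2,234.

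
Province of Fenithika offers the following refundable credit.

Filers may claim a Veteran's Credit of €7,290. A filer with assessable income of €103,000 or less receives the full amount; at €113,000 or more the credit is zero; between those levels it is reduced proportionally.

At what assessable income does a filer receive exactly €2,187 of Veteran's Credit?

€110,000

€2,187 is 2,187/7,290 of the full €7,290, so 5,103/7,290 of the €10,000 range has been used: income = €103,000 + €10,000 × 5,103/7,290 = €110,000.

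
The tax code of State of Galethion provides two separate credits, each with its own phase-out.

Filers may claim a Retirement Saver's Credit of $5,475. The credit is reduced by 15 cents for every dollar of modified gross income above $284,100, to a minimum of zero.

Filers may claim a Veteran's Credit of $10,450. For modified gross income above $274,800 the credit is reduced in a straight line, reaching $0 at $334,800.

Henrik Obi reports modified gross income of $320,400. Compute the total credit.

Retirement Saver's Credit: 15% of the $36,300 excess over $284,100 is $5,445; credit = $5,475 − $5,445 = $30.
Veteran's Credit: $320,400 is $45,600 into a $60,000 phase-out range, leaving 14,400/60,000 of the credit: $10,450 × 14,400/60,000 = $2,508.
Total: $30 + $2,508 = $2,538.

$2,538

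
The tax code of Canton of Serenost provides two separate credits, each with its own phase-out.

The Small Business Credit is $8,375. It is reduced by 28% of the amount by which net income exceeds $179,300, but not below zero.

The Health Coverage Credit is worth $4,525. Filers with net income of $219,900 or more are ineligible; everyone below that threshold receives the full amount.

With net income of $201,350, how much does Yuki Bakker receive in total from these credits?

Small Business Credit: 28% of the $22,050 excess over $179,300 is $6,174; credit = $8,375 − $6,174 = $2,201.
Health Coverage Credit: $201,350 is below the $219,900 cutoff, so the full $4,525 applies.
Total: $2,201 + $4,525 = $6,726.

$6,726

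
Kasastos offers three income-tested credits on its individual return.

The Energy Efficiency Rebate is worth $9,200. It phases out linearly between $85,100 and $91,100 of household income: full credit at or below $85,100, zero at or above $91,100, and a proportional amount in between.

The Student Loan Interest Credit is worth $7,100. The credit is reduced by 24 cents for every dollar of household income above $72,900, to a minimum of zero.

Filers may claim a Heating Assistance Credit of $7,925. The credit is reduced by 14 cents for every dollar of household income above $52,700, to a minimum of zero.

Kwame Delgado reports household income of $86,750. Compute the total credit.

Energy Efficiency Rebate: $86,750 is $1,650 into a $6,000 phase-out range, leaving 4,350/6,000 of the credit: $9,200 × 4,350/6,000 = $6,670.
Student Loan Interest Credit: 24% of the $13,850 excess over $72,900 is $3,324; credit = $7,100 − $3,324 = $3,776.
Heating Assistance Credit: 14% of the $34,050 excess over $52,700 is $4,767; credit = $7,925 − $4,767 = $3,158.
Total: $6,670 + $3,776 + $3,158 = $13,604.

$13,604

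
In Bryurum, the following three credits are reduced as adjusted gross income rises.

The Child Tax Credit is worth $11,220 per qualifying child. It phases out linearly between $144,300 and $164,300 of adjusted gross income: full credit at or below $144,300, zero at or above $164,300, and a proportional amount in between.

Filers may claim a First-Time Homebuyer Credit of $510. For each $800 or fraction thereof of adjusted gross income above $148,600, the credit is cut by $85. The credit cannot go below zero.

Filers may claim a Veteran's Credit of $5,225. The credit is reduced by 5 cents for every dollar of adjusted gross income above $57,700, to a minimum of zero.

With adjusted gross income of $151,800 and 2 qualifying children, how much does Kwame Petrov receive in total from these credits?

Child Tax Credit: base = 2 × $11,220 = $22,440. $151,800 is $7,500 into a $20,000 phase-out range, leaving 12,500/20,000 of the credit: $22,440 × 12,500/20,000 = $14,025.
First-Time Homebuyer Credit: income exceeds $148,600 by $3,200, which is 4 full-or-partial $800 increments; reduction = 4 × $85 = $340, leaving $170.
Veteran's Credit: 5% of the $94,100 excess over $57,700 is $4,705; credit = $5,225 − $4,705 = $520.
Total: $14,025 + $170 + $520 = $14,715.

$14,715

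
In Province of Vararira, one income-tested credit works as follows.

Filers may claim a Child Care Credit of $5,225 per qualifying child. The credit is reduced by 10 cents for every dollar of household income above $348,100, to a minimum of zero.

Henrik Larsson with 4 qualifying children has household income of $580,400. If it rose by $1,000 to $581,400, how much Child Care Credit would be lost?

$0

At $580,400 — base = 4 × $5,225 = $20,900. 10% of the $232,300 excess over $348,100 is $23,230 ≥ base, so the credit is $0.
At $581,400 — base = 4 × $5,225 = $20,900. 10% of the $233,300 excess over $348,100 is $23,330 ≥ base, so the credit is $0.
Lost: $0 − $0 = $0.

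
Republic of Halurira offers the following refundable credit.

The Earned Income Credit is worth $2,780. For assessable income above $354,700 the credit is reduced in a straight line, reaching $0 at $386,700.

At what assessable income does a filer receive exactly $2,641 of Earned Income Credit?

$356,300

$2,641 is 2,641/2,780 of the full $2,780, so 139/2,780 of the $32,000 range has been used: income = $354,700 + $32,000 × 139/2,780 = $356,300.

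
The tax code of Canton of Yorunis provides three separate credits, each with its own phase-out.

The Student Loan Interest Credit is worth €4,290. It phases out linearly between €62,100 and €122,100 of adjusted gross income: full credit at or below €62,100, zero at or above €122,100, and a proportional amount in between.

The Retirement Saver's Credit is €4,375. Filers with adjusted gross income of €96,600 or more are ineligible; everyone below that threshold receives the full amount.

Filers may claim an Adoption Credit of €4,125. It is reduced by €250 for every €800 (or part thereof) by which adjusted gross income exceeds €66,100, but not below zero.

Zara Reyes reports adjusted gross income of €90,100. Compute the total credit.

Student Loan Interest Credit: €90,100 is €28,000 into a €60,000 phase-out range, leaving 32,000/60,000 of the credit: €4,290 × 32,000/60,000 = €2,288.
Retirement Saver's Credit: €90,100 is below the €96,600 cutoff, so the full €4,375 applies.
Adoption Credit: income exceeds €66,100 by €24,000 → 30 increments × €250 = €7,500 ≥ base, so the credit is €0.
Total: €2,288 + €4,375 + €0 = €6,663.

€6,663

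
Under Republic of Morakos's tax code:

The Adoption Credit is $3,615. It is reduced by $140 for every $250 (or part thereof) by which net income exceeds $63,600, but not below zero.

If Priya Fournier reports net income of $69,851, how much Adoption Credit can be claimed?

Adoption Credit: income exceeds $63,600 by $6,251 → 26 increments × $140 = $3,640 ≥ base, so the credit is $0.

$0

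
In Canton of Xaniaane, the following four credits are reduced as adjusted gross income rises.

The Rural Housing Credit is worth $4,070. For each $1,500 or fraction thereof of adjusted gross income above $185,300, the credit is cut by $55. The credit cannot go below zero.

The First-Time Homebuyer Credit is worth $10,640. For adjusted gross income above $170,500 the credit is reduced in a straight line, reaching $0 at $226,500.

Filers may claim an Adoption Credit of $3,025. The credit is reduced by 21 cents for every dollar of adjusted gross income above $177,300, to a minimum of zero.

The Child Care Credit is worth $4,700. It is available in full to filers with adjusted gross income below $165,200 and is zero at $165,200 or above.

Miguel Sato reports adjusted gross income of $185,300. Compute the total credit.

Rural Housing Credit: $185,300 is at or below the $185,300 threshold, so the full $4,070 applies.
First-Time Homebuyer Credit: $185,300 is $14,800 into a $56,000 phase-out range, leaving 41,200/56,000 of the credit: $10,640 × 41,200/56,000 = $7,828.
Adoption Credit: 21% of the $8,000 excess over $177,300 is $1,680; credit = $3,025 − $1,680 = $1,345.
Child Care Credit: $185,300 meets or exceeds the $165,200 cutoff, so the credit is $0.
Total: $4,070 + $7,828 + $1,345 + $0 = $13,243.

$13,243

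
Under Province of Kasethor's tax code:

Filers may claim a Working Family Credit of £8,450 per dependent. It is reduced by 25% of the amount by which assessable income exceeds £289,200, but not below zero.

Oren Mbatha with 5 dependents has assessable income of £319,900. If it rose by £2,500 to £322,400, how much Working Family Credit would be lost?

At £319,900 — base = 5 × £8,450 = £42,250. 25% of the £30,700 excess over £289,200 is £7,675; credit = £42,250 − £7,675 = £34,575.
At £322,400 — base = 5 × £8,450 = £42,250. 25% of the £33,200 excess over £289,200 is £8,300; credit = £42,250 − £8,300 = £33,950.
Lost: £34,575 − £33,950 = £625.

£625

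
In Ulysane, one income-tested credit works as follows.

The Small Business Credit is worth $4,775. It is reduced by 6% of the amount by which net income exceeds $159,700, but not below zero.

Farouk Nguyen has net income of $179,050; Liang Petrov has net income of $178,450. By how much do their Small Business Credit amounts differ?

$36

Farouk ($179,050): Small Business Credit: 6% of the $19,350 excess over $159,700 is $1,161; credit = $4,775 − $1,161 = $3,614.
Liang ($178,450): Small Business Credit: 6% of the $18,750 excess over $159,700 is $1,125; credit = $4,775 − $1,125 = $3,650.
Difference: |$3,614 − $3,650| = $36.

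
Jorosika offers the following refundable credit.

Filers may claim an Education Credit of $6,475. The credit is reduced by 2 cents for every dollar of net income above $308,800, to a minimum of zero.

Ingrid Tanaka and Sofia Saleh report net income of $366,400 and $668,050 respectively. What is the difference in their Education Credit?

Ingrid ($366,400): Education Credit: 2% of the $57,600 excess over $308,800 is $1,152; credit = $6,475 − $1,152 = $5,323.
Sofia ($668,050): Education Credit: 2% of the $359,250 excess over $308,800 is $7,185 ≥ base, so the credit is $0.
Difference: |$5,323 − $0| = $5,323.

$5,323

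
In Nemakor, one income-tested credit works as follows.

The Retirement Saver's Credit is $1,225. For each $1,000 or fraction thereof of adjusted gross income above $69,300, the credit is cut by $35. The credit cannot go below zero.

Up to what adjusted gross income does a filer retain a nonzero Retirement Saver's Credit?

After 34 increments the reduction is 34 × $35 = $1,190, leaving $35; one more increment wipes it out. Increment 34 ends at excess 34 × $1,000 = $34,000, so the highest qualifying income is $69,300 + $34,000 = $103,300.

$103,300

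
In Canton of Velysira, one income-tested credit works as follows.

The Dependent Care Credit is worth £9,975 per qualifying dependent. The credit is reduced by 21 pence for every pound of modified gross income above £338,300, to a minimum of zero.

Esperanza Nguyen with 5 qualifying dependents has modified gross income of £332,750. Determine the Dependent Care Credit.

Dependent Care Credit: base = 5 × £9,975 = £49,875. £332,750 is at or below the £338,300 threshold, so the full £49,875 applies.

£49,875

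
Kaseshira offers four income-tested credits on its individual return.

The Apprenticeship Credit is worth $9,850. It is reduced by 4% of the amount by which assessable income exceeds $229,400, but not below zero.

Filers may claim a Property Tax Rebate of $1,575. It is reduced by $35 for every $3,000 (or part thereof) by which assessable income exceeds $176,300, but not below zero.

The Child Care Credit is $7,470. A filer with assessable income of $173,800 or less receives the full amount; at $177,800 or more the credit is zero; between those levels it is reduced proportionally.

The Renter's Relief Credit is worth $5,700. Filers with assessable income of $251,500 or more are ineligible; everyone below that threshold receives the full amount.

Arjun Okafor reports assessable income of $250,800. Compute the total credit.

Apprenticeship Credit: 4% of the $21,400 excess over $229,400 is $856; credit = $9,850 − $856 = $8,994.
Property Tax Rebate: income exceeds $176,300 by $74,500, which is 25 full-or-partial $3,000 increments; reduction = 25 × $35 = $875, leaving $700.
Child Care Credit: $250,800 is at or above $177,800, so the credit is $0.
Renter's Relief Credit: $250,800 is below the $251,500 cutoff, so the full $5,700 applies.
Total: $8,994 + $700 + $0 + $5,700 = $15,394.

$15,394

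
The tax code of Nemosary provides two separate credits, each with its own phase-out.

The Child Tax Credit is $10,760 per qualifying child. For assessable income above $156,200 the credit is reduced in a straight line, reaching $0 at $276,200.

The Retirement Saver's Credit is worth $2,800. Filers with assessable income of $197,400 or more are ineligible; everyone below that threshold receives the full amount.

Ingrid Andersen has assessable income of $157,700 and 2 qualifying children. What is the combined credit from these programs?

$24,051

Child Tax Credit: base = 2 × $10,760 = $21,520. $157,700 is $1,500 into a $120,000 phase-out range, leaving 118,500/120,000 of the credit: $21,520 × 118,500/120,000 = $21,251.
Retirement Saver's Credit: $157,700 is below the $197,400 cutoff, so the full $2,800 applies.
Total: $21,251 + $2,800 = $24,051.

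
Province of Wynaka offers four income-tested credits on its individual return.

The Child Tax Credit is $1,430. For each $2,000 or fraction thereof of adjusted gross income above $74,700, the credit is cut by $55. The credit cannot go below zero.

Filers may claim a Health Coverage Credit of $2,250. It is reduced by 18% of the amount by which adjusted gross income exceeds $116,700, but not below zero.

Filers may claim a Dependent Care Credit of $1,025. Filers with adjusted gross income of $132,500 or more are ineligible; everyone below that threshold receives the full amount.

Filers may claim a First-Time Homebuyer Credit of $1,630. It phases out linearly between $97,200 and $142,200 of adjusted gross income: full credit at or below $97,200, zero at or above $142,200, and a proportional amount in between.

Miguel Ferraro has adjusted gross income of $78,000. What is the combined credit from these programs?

$6,225

Child Tax Credit: income exceeds $74,700 by $3,300, which is 2 full-or-partial $2,000 increments; reduction = 2 × $55 = $110, leaving $1,320.
Health Coverage Credit: $78,000 is at or below the $116,700 threshold, so the full $2,250 applies.
Dependent Care Credit: $78,000 is below the $132,500 cutoff, so the full $1,025 applies.
First-Time Homebuyer Credit: $78,000 is at or below the $97,200 threshold, so the full $1,630 applies.
Total: $1,320 + $2,250 + $1,025 + $1,630 = $6,225.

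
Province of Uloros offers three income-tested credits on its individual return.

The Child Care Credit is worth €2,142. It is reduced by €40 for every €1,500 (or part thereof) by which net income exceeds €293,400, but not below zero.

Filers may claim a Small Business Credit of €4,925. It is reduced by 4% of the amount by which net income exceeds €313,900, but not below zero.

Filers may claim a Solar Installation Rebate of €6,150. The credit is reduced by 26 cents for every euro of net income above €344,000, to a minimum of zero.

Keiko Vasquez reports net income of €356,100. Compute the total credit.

€6,703

Child Care Credit: income exceeds €293,400 by €62,700, which is 42 full-or-partial €1,500 increments; reduction = 42 × €40 = €1,680, leaving €462.
Small Business Credit: 4% of the €42,200 excess over €313,900 is €1,688; credit = €4,925 − €1,688 = €3,237.
Solar Installation Rebate: 26% of the €12,100 excess over €344,000 is €3,146; credit = €6,150 − €3,146 = €3,004.
Total: €462 + €3,237 + €3,004 = €6,703.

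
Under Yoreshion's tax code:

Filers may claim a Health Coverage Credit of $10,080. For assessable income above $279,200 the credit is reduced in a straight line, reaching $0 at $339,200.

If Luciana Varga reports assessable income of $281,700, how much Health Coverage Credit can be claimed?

Health Coverage Credit: $281,700 is $2,500 into a $60,000 phase-out range, leaving 57,500/60,000 of the credit: $10,080 × 57,500/60,000 = $9,660.

$9,660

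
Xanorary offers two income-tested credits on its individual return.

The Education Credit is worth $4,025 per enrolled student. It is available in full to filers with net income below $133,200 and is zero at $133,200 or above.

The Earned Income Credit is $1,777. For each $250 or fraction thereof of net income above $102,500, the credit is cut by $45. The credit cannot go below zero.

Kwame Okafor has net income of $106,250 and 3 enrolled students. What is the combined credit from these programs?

Education Credit: base = 3 × $4,025 = $12,075. $106,250 is below the $133,200 cutoff, so the full $12,075 applies.
Earned Income Credit: income exceeds $102,500 by $3,750, which is 15 full-or-partial $250 increments; reduction = 15 × $45 = $675, leaving $1,102.
Total: $12,075 + $1,102 = $13,177.

$13,177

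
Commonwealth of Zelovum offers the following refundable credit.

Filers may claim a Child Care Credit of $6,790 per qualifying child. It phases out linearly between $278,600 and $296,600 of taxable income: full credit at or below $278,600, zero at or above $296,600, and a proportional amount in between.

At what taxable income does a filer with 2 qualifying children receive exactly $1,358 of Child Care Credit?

$294,800

Full credit = 2 × $6,790 = $13,580.
$1,358 is 1,358/13,580 of the full $13,580, so 12,222/13,580 of the $18,000 range has been used: income = $278,600 + $18,000 × 12,222/13,580 = $294,800.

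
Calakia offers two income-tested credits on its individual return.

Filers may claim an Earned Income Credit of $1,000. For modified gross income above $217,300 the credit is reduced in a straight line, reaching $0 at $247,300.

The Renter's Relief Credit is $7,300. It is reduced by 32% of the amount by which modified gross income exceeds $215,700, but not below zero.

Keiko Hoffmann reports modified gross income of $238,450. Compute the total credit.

$315

Earned Income Credit: $238,450 is $21,150 into a $30,000 phase-out range, leaving 8,850/30,000 of the credit: $1,000 × 8,850/30,000 = $295.
Renter's Relief Credit: 32% of the $22,750 excess over $215,700 is $7,280; credit = $7,300 − $7,280 = $20.
Total: $295 + $20 = $315.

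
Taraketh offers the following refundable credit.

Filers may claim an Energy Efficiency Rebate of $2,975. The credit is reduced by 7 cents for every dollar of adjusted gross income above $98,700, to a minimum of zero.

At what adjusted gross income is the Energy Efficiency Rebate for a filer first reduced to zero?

The credit falls by 7% of each dollar above $98,700, so it reaches zero when the excess is $2,975 / 7% = $42,500: income = $98,700 + $42,500 = $141,200.

$141,200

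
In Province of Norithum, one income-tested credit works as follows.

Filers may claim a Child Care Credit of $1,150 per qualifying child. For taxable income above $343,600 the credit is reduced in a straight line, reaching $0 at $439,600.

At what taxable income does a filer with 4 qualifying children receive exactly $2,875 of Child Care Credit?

Full credit = 4 × $1,150 = $4,600.
$2,875 is 2,875/4,600 of the full $4,600, so 1,725/4,600 of the $96,000 range has been used: income = $343,600 + $96,000 × 1,725/4,600 = $379,600.

$379,600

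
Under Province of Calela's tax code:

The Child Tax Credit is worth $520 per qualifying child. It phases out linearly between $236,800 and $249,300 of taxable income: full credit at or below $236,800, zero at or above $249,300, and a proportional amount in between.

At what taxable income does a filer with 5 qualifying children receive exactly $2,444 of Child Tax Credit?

Full credit = 5 × $520 = $2,600.
$2,444 is 2,444/2,600 of the full $2,600, so 156/2,600 of the $12,500 range has been used: income = $236,800 + $12,500 × 156/2,600 = $237,550.

$237,550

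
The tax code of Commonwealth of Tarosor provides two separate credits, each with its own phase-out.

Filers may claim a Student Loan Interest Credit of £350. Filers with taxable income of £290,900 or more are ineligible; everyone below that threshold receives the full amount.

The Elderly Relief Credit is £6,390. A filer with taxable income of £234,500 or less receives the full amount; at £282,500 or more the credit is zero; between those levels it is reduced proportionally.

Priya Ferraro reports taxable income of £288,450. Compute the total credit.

Student Loan Interest Credit: £288,450 is below the £290,900 cutoff, so the full £350 applies.
Elderly Relief Credit: £288,450 is at or above £282,500, so the credit is £0.
Total: £350 + £0 = £350.

£350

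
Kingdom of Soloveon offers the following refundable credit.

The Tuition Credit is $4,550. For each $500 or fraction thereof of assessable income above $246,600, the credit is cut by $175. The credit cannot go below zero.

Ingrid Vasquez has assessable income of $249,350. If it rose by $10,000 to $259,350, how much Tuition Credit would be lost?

At $249,350 — income exceeds $246,600 by $2,750, which is 6 full-or-partial $500 increments; reduction = 6 × $175 = $1,050, leaving $3,500.
At $259,350 — income exceeds $246,600 by $12,750 → 26 increments × $175 = $4,550 ≥ base, so the credit is $0.
Lost: $3,500 − $0 = $3,500.

$3,500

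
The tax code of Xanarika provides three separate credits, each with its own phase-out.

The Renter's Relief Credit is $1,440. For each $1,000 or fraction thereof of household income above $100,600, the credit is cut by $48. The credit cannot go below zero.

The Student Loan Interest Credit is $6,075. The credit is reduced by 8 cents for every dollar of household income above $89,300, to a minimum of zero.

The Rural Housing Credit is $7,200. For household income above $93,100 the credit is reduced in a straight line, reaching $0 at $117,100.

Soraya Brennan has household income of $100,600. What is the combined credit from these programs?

$11,561

Renter's Relief Credit: $100,600 is at or below the $100,600 threshold, so the full $1,440 applies.
Student Loan Interest Credit: 8% of the $11,300 excess over $89,300 is $904; credit = $6,075 − $904 = $5,171.
Rural Housing Credit: $100,600 is $7,500 into a $24,000 phase-out range, leaving 16,500/24,000 of the credit: $7,200 × 16,500/24,000 = $4,950.
Total: $1,440 + $5,171 + $4,950 = $11,561.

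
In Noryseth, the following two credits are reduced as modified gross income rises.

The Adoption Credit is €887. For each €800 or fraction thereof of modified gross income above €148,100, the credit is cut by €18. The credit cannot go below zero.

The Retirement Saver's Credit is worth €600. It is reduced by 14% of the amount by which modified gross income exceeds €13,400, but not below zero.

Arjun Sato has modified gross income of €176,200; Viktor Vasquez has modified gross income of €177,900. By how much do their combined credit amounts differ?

Arjun (€176,200): Adoption Credit: income exceeds €148,100 by €28,100, which is 36 full-or-partial €800 increments; reduction = 36 × €18 = €648, leaving €239. Retirement Saver's Credit: 14% of the €162,800 excess over €13,400 is €22,792 ≥ base, so the credit is €0. total €239 + €0 = €239
Viktor (€177,900): Adoption Credit: income exceeds €148,100 by €29,800, which is 38 full-or-partial €800 increments; reduction = 38 × €18 = €684, leaving €203. Retirement Saver's Credit: 14% of the €164,500 excess over €13,400 is €23,030 ≥ base, so the credit is €0. total €203 + €0 = €203
Difference: |€239 − €203| = €36.

€36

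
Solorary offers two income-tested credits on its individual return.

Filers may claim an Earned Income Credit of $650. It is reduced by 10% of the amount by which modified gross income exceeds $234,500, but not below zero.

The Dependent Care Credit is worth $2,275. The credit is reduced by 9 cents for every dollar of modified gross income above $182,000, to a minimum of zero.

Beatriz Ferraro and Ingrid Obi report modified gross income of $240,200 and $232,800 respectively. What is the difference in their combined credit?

Beatriz ($240,200): Earned Income Credit: 10% of the $5,700 excess over $234,500 is $570; credit = $650 − $570 = $80. Dependent Care Credit: 9% of the $58,200 excess over $182,000 is $5,238 ≥ base, so the credit is $0. total $80 + $0 = $80
Ingrid ($232,800): Earned Income Credit: $232,800 is at or below the $234,500 threshold, so the full $650 applies. Dependent Care Credit: 9% of the $50,800 excess over $182,000 is $4,572 ≥ base, so the credit is $0. total $650 + $0 = $650
Difference: |$80 − $650| = $570.

$570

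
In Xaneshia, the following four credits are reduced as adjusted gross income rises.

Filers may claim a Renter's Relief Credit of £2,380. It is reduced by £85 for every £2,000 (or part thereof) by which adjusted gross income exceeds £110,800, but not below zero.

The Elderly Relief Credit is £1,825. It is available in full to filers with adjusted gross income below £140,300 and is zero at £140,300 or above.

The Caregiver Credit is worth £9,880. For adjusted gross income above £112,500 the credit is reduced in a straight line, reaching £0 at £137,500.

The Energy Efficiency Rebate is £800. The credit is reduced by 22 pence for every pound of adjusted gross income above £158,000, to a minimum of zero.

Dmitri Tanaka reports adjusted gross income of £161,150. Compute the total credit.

£277

Renter's Relief Credit: income exceeds £110,800 by £50,350, which is 26 full-or-partial £2,000 increments; reduction = 26 × £85 = £2,210, leaving £170.
Elderly Relief Credit: £161,150 meets or exceeds the £140,300 cutoff, so the credit is £0.
Caregiver Credit: £161,150 is at or above £137,500, so the credit is £0.
Energy Efficiency Rebate: 22% of the £3,150 excess over £158,000 is £693; credit = £800 − £693 = £107.
Total: £170 + £0 + £0 + £107 = £277.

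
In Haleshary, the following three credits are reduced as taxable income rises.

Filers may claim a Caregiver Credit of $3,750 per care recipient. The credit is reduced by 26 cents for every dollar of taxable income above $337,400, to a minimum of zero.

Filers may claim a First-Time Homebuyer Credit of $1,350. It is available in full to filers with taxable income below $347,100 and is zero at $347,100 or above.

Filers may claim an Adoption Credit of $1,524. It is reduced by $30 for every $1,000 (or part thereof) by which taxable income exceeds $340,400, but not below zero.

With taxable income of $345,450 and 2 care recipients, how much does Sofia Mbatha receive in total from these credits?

$8,101

Caregiver Credit: base = 2 × $3,750 = $7,500. 26% of the $8,050 excess over $337,400 is $2,093; credit = $7,500 − $2,093 = $5,407.
First-Time Homebuyer Credit: $345,450 is below the $347,100 cutoff, so the full $1,350 applies.
Adoption Credit: income exceeds $340,400 by $5,050, which is 6 full-or-partial $1,000 increments; reduction = 6 × $30 = $180, leaving $1,344.
Total: $5,407 + $1,350 + $1,344 = $8,101.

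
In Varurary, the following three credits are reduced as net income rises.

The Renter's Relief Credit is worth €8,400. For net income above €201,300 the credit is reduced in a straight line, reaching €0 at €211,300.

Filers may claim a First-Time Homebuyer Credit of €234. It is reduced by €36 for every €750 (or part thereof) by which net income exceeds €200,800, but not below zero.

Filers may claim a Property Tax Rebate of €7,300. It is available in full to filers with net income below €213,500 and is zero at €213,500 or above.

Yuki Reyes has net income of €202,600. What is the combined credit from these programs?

€14,734

Renter's Relief Credit: €202,600 is €1,300 into a €10,000 phase-out range, leaving 8,700/10,000 of the credit: €8,400 × 8,700/10,000 = €7,308.
First-Time Homebuyer Credit: income exceeds €200,800 by €1,800, which is 3 full-or-partial €750 increments; reduction = 3 × €36 = €108, leaving €126.
Property Tax Rebate: €202,600 is below the €213,500 cutoff, so the full €7,300 applies.
Total: €7,308 + €126 + €7,300 = €14,734.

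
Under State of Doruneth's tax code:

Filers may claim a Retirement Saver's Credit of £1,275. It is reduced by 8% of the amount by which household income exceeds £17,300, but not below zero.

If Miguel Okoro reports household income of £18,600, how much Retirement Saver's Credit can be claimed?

Retirement Saver's Credit: 8% of the £1,300 excess over £17,300 is £104; credit = £1,275 − £104 = £1,171.

£1,171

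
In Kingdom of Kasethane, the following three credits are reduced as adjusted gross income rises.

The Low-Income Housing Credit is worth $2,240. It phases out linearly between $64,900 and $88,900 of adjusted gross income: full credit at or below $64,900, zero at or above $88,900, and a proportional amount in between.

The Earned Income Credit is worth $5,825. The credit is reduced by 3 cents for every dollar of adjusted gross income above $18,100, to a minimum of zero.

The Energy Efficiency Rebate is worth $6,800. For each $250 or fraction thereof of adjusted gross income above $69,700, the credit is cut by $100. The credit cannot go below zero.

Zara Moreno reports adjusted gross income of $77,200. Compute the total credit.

$8,944

Low-Income Housing Credit: $77,200 is $12,300 into a $24,000 phase-out range, leaving 11,700/24,000 of the credit: $2,240 × 11,700/24,000 = $1,092.
Earned Income Credit: 3% of the $59,100 excess over $18,100 is $1,773; credit = $5,825 − $1,773 = $4,052.
Energy Efficiency Rebate: income exceeds $69,700 by $7,500, which is 30 full-or-partial $250 increments; reduction = 30 × $100 = $3,000, leaving $3,800.
Total: $1,092 + $4,052 + $3,800 = $8,944.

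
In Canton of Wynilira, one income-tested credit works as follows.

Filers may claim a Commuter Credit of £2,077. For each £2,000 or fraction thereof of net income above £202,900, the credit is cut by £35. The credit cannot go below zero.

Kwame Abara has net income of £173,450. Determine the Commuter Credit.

£2,077

Commuter Credit: £173,450 is at or below the £202,900 threshold, so the full £2,077 applies.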